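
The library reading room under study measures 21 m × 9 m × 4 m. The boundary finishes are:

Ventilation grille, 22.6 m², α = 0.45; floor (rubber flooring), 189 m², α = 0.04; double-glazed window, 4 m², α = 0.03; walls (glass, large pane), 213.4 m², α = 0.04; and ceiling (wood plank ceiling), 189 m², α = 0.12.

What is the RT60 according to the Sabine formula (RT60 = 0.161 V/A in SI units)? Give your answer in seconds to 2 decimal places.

Equivalent absorption area: A = 22.6×0.45 + 189×0.04 + 4×0.03 + 213.4×0.04 + 189×0.12 = 49.066 m².
Volume V = 21 × 9 × 4 = 756 m³.
T = 0.161 V/A = 0.161·756/49.066 = 2.48 s.

2.48 s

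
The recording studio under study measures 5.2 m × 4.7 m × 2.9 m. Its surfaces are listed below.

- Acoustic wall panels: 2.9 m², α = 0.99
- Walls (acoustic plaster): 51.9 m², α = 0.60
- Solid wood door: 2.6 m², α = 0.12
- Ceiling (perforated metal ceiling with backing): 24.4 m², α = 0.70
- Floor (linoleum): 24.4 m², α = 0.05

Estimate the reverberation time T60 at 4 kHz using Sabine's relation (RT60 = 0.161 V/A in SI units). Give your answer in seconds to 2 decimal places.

Total absorption A = 2.9×0.99 + 51.9×0.60 + 2.6×0.12 + 24.4×0.70 + 24.4×0.05
  = 2.871 + 31.140 + 0.312 + 17.080 + 1.220 = 52.623 m² sabins.
V = 5.2·4.7·2.9 = 70.876 m³.
T = 0.161 V/A = 0.161·70.876/52.623 = 0.22 s.

0.22 s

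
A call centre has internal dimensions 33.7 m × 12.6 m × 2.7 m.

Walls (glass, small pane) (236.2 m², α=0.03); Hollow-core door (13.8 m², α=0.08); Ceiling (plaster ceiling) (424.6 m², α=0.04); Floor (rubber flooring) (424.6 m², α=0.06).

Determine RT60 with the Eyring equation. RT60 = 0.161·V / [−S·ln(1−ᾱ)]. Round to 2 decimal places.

3.56 s

S = Σ Sᵢ = 1099.2 m².
Σ(Sᵢαᵢ) = 236.2×0.03 + 13.8×0.08 + 424.6×0.04 + 424.6×0.06 = 50.650.
Mean coefficient ᾱ = A/S = 0.0461.
Eyring denominator: −S ln(1−ᾱ) = 51.878.
V = 33.7 × 12.6 × 2.7 = 1146.474 m³.
T = 0.161·V/[−S·ln(1−ᾱ)] = 0.161·1146.474/51.878 = 3.56 s.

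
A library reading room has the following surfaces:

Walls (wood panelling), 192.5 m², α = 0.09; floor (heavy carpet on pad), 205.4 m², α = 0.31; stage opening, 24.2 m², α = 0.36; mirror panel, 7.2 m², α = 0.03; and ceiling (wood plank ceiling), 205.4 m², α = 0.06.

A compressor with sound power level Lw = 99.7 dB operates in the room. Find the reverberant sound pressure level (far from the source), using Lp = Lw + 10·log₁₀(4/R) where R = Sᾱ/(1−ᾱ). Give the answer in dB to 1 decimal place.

84.9 dB

Σ(Sᵢαᵢ) = 192.5×0.09 + 205.4×0.31 + 24.2×0.36 + 7.2×0.03 + 205.4×0.06 = 102.251; total area S = 634.7 m².
ᾱ = 102.251/634.7 = 0.1611; R = Sᾱ/(1−ᾱ) = 102.251/(1−0.1611) = 121.887 m².
Lp = Lw + 10 log₁₀(4/R) = 99.7 -14.84 = 84.9 dB.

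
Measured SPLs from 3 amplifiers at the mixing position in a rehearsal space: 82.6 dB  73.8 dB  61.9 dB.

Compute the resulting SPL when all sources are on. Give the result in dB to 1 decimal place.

83.2 dB

Sum in the linear (power) domain: Σ 10^(Lᵢ/10) = 10^(82.6/10) + 10^(73.8/10) + 10^(61.9/10) = 2.075e+08.
Combined level = 10 log₁₀(2.075e+08) = 83.2 dB.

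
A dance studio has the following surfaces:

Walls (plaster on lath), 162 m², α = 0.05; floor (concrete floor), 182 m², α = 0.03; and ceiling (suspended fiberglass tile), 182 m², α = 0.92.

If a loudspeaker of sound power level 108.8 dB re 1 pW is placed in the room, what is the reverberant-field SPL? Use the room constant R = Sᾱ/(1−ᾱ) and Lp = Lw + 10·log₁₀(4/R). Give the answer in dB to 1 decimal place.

90.4 dB

Σ(Sᵢαᵢ) = 162×0.05 + 182×0.03 + 182×0.92 = 181.000; total area S = 526.0 m².
ᾱ = 181.000/526.0 = 0.3441; R = Sᾱ/(1−ᾱ) = 181.000/(1−0.3441) = 275.957 m².
Lp = 108.8 + 10·log₁₀(4/275.957) = 108.8 + (-18.39) = 90.4 dB.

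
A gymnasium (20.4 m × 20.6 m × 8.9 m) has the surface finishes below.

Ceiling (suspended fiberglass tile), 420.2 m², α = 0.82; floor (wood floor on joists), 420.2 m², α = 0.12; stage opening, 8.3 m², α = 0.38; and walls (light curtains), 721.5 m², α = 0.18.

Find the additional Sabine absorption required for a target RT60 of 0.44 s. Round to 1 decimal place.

Summing Sᵢαᵢ: 344.564 + 50.424 + 3.154 + 129.870 → A₁ = 528.012 sabins.
Target A₂ = 0.161·3740.136/0.44 = 1368.550 sabins (V = 3740.136 m³).
Shortfall: 1368.550 − 528.012 = 840.5 sabins.

840.5 sabins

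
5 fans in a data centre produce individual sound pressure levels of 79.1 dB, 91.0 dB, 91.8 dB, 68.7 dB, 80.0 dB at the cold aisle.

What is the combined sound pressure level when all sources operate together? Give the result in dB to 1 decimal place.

94.7 dB

Sum in the linear (power) domain: Σ 10^(Lᵢ/10) = 10^(79.1/10) + 10^(91.0/10) + 10^(91.8/10) + 10^(68.7/10) + 10^(80.0/10) = 2.961e+09.
Back to dB: 10·log₁₀ Σ = 94.7 dB.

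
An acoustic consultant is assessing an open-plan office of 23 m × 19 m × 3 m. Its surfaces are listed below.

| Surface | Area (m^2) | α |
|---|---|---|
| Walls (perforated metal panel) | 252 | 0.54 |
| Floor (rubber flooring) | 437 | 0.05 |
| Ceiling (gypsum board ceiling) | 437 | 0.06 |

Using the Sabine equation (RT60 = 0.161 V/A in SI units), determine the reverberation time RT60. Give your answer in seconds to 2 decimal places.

1.15 s

Total absorption A = 252·0.54 + 437·0.05 + 437·0.06
  = 136.080 + 21.850 + 26.220 = 184.150 m^2 sabins.
Room volume: 1311 m³.
RT60 = 0.161 · V / A = 0.161 × 1311 / 184.150 = 1.15 s.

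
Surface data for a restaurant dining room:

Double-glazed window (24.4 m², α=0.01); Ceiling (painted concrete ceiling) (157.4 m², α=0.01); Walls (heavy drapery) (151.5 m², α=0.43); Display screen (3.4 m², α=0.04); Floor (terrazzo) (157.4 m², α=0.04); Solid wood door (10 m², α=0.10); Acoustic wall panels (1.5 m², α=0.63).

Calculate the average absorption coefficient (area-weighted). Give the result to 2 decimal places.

0.15

S = Σ Sᵢ = 24.4 + 157.4 + 151.5 + 3.4 + 157.4 + 10 + 1.5 = 505.6 m².
A = 24.4*0.01 + 157.4*0.01 + 151.5*0.43 + 3.4*0.04 + 157.4*0.04 + 10*0.10 + 1.5*0.63 = 75.340 sabins.
ᾱ = A/S = 0.15.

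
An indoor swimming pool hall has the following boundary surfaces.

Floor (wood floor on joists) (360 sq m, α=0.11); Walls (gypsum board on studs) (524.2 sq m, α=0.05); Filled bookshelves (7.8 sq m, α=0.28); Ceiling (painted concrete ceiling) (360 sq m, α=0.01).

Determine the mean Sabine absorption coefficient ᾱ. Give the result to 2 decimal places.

Total surface area S = 1252.0 sq m.
A = 360*0.11 + 524.2*0.05 + 7.8*0.28 + 360*0.01 = 71.594 sabins.
ᾱ = 71.594 / 1252.0 = 0.06.

0.06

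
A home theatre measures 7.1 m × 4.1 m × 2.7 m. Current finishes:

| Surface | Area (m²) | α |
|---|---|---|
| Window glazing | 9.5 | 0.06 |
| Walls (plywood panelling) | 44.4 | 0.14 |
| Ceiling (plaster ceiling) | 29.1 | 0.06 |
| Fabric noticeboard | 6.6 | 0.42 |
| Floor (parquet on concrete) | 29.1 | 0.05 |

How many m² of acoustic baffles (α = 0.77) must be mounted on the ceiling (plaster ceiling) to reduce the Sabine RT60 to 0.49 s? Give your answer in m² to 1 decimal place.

18.4

Total absorption A₁ = 9.5*0.06 + 44.4*0.14 + 29.1*0.06 + 6.6*0.42 + 29.1*0.05
  = 0.570 + 6.216 + 1.746 + 2.772 + 1.455 = 12.759 m² sabins.
Required A₂ = 0.161·78.597/0.49 = 25.825 sabins.
Absorption to add: 25.825 − 12.759 = 13.066 sabins.
Net gain per m²: Δα = 0.77 − 0.06 = 0.71.
Area = ΔA/Δα = 13.066/0.71 = 18.4 m².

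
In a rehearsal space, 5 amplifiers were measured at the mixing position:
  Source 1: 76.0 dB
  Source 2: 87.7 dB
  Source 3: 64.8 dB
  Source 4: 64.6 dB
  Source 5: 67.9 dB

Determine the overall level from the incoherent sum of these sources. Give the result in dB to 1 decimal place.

88.1 dB

Sum in the linear (power) domain: Σ 10^(Lᵢ/10) = 10^(76.0/10) + 10^(87.7/10) + 10^(64.8/10) + 10^(64.6/10) + 10^(67.9/10) = 6.407e+08.
Back to dB: 10·log₁₀ Σ = 88.1 dB.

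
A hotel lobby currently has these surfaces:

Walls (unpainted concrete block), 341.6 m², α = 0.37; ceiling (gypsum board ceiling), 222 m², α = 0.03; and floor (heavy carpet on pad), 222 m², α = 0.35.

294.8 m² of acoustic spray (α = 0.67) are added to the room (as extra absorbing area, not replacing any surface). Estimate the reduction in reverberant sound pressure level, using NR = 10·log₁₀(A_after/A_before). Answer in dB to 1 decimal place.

2.9 dB

Equivalent absorption area: A_before = 341.6·0.37 + 222·0.03 + 222·0.35 = 210.752 m².
Treatment contributes 294.8·0.67 = 197.516 sabins.
New total A_after = 408.268 sabins.
NR = 10·log₁₀(408.268/210.752) = 2.9 dB.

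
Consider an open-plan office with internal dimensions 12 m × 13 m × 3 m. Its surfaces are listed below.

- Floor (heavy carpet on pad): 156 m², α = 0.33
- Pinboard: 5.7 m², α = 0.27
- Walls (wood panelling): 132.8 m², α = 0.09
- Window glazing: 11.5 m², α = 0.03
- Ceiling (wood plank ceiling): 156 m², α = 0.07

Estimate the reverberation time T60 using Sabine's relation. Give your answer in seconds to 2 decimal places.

Total absorption A = 156*0.33 + 5.7*0.27 + 132.8*0.09 + 11.5*0.03 + 156*0.07
  = 51.480 + 1.539 + 11.952 + 0.345 + 10.920 = 76.236 m² sabins.
Room volume: 468 m³.
T = 0.161 V/A = 0.161·468/76.236 = 0.99 s.

0.99 s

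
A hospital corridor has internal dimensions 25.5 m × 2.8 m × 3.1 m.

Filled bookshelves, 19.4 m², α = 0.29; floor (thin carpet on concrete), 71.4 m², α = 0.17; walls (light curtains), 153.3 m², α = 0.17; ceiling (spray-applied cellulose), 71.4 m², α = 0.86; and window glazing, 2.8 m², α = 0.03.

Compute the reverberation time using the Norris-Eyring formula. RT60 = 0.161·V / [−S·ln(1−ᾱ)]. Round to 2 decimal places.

0.28 seconds

Total surface area S = 19.4 + 71.4 + 153.3 + 71.4 + 2.8 = 318.3 m².
Σ(Sᵢαᵢ) = 19.4·0.29 + 71.4·0.17 + 153.3·0.17 + 71.4·0.86 + 2.8·0.03 = 105.313.
ᾱ = 105.313 / 318.3 = 0.3309.
Eyring denominator: −S ln(1−ᾱ) = 127.900.
V = 25.5 × 2.8 × 3.1 = 221.34 m³.
T = 0.161·V/[−S·ln(1−ᾱ)] = 0.161·221.34/127.900 = 0.28 s.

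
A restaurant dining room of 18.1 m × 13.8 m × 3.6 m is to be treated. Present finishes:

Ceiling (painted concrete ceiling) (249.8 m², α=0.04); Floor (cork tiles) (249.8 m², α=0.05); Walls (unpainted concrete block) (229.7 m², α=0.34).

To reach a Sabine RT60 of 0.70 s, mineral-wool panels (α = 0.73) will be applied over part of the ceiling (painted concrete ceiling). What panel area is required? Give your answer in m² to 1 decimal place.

Equivalent absorption area: A₁ = 249.8*0.04 + 249.8*0.05 + 229.7*0.34 = 100.580 m².
Required A₂ = 0.161·899.208/0.70 = 206.818 sabins.
ΔA needed = 206.818 − 100.580 = 106.238 sabins.
Net gain per m²: Δα = 0.73 − 0.04 = 0.69.
Panel area = 106.238 / 0.69 = 154.0 m².

154.0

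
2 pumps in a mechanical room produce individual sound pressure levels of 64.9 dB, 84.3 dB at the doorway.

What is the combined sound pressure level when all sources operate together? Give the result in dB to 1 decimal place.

Converting to relative power and adding: 10^(64.9/10) + 10^(84.3/10) = 2.722e+08.
L_total = 10·log₁₀(2.722e+08) = 84.3 dB.

84.3 dB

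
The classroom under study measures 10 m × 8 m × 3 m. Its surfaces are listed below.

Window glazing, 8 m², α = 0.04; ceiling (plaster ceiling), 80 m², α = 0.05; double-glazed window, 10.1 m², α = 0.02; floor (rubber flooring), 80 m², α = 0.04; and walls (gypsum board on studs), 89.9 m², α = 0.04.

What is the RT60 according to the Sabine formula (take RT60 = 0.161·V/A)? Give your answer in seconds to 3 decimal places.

Total absorption A = 8×0.04 + 80×0.05 + 10.1×0.02 + 80×0.04 + 89.9×0.04
  = 0.320 + 4.000 + 0.202 + 3.200 + 3.596 = 11.318 m² sabins.
Room volume: 240 m³.
RT60 = 0.161 · V / A = 0.161 × 240 / 11.318 = 3.414 s.

3.414 s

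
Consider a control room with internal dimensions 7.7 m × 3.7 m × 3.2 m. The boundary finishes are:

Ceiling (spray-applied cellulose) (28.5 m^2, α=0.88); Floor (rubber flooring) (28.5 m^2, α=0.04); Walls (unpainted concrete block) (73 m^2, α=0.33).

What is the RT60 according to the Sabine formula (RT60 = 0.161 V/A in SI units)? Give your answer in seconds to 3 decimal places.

0.292 sec

Equivalent absorption area: A = 28.5*0.88 + 28.5*0.04 + 73*0.33 = 50.310 m^2.
V = 7.7·3.7·3.2 = 91.168 m³.
RT60 = 0.161 · V / A = 0.161 × 91.168 / 50.310 = 0.292 s.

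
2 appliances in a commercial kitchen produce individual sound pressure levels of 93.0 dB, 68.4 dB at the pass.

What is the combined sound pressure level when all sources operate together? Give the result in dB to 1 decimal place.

Sum in the linear (power) domain: Σ 10^(Lᵢ/10) = 10^(93.0/10) + 10^(68.4/10) = 2.002e+09.
Combined level = 10 log₁₀(2.002e+09) = 93.0 dB.

93.0 dB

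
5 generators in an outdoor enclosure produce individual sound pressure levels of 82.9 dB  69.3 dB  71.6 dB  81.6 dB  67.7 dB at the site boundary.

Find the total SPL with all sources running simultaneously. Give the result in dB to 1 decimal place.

Σ 10^(Lᵢ/10) = 3.684e+08.
Back to dB: 10·log₁₀ Σ = 85.7 dB.

85.7 dB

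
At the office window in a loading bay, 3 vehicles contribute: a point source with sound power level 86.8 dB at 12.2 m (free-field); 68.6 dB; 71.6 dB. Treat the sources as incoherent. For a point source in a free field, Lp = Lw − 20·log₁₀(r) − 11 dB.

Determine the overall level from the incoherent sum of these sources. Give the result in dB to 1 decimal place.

73.4 dB

Source at 12.2 m: Lp = 86.8 − 20·log₁₀(12.2) − 11 = 54.1 dB.
Converting to relative power and adding: 10^(54.1/10) + 10^(68.6/10) + 10^(71.6/10) = 2.196e+07.
L_total = 10·log₁₀(2.196e+07) = 73.4 dB.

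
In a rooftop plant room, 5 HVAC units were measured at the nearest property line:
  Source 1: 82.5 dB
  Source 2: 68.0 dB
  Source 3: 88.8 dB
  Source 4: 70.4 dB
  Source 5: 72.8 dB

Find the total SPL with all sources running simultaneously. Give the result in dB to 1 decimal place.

89.9 dB

Σ 10^(Lᵢ/10) = 9.727e+08.
Back to dB: 10·log₁₀ Σ = 89.9 dB.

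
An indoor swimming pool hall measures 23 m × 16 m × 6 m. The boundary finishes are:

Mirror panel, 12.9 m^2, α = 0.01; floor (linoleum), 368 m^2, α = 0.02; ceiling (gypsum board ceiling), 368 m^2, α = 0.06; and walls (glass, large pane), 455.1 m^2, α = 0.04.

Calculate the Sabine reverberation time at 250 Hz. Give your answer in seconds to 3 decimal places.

Equivalent absorption area: A = 12.9·0.01 + 368·0.02 + 368·0.06 + 455.1·0.04 = 47.773 m^2.
V = 23·16·6 = 2208 m³.
T = 0.161 V/A = 0.161·2208/47.773 = 7.441 s.

7.441 s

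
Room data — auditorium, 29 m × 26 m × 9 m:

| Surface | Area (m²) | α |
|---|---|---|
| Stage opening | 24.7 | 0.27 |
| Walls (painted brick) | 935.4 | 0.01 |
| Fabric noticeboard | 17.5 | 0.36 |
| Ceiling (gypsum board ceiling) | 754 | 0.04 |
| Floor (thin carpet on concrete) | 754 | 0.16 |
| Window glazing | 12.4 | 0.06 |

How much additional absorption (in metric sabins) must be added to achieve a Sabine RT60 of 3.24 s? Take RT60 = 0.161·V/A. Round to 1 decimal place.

163.3 sabins

Equivalent absorption area: A₁ = 24.7·0.27 + 935.4·0.01 + 17.5·0.36 + 754·0.04 + 754·0.16 + 12.4·0.06 = 173.867 m².
Target A₂ = 0.161·6786/3.24 = 337.206 sabins (V = 6786 m³).
ΔA = A₂ − A₁ = 337.206 − 173.867 = 163.3 sabins.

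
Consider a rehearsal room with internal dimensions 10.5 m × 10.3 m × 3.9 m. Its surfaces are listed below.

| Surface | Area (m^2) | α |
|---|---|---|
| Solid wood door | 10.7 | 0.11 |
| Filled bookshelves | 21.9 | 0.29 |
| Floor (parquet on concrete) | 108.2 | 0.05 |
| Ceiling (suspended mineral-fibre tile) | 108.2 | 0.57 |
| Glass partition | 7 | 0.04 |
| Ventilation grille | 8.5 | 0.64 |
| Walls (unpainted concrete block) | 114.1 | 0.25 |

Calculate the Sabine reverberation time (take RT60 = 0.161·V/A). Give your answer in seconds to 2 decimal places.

Equivalent absorption area: A = 10.7·0.11 + 21.9·0.29 + 108.2·0.05 + 108.2·0.57 + 7·0.04 + 8.5·0.64 + 114.1·0.25 = 108.857 m^2.
V = 10.5·10.3·3.9 = 421.785 m³.
RT60 = 0.161 · V / A = 0.161 × 421.785 / 108.857 = 0.62 s.

0.62 s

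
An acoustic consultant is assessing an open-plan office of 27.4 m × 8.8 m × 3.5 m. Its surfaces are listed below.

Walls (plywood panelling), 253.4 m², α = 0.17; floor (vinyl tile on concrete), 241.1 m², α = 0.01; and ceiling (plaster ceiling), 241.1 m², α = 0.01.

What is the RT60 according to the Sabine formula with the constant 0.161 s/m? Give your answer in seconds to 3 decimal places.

2.837 seconds

Total absorption A = 253.4×0.17 + 241.1×0.01 + 241.1×0.01
  = 43.078 + 2.411 + 2.411 = 47.900 m² sabins.
Volume V = 27.4 × 8.8 × 3.5 = 843.92 m³.
T = 0.161 V/A = 0.161·843.92/47.900 = 2.837 s.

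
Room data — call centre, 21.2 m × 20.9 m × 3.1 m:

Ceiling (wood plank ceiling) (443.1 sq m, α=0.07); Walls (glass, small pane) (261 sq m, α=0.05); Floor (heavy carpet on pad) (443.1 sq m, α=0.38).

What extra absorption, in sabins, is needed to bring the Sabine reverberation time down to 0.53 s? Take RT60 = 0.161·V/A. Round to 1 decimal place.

204.8 sabins

A₁ = Σ Sᵢαᵢ = 443.1·0.07 + 261·0.05 + 443.1·0.38 = 212.445 sabins.
V = 1373.548 m³. Required absorption A₂ = 0.161 × 1373.548 / 0.53 = 417.248 sabins.
Additional absorption ΔA = 417.248 − 212.445 = 204.8 sabins.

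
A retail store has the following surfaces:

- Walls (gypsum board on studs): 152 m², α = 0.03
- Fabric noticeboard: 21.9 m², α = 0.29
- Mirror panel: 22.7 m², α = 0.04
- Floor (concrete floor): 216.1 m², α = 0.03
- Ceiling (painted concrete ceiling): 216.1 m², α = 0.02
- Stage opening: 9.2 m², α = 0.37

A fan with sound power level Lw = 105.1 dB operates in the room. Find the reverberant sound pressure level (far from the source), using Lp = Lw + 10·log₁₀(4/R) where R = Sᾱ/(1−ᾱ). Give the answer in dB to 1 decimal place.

A = 26.028 sabins; S = 638.0 m².
ᾱ = 0.0408, so room constant R = A/(1−ᾱ) = 27.135 m².
Lp = Lw + 10 log₁₀(4/R) = 105.1 -8.31 = 96.8 dB.

96.8 dB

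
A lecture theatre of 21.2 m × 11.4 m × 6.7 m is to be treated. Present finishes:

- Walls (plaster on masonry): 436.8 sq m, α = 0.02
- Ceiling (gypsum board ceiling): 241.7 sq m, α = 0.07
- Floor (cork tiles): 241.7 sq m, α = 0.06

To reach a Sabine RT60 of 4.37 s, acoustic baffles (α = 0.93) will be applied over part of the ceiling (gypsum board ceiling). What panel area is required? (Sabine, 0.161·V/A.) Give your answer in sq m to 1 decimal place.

22.7

Total absorption A₁ = 436.8*0.02 + 241.7*0.07 + 241.7*0.06
  = 8.736 + 16.919 + 14.502 = 40.157 sq m sabins.
Required A₂ = 0.161·1619.256/4.37 = 59.657 sabins.
ΔA needed = 59.657 − 40.157 = 19.500 sabins.
Net gain per sq m: Δα = 0.93 − 0.07 = 0.86.
Panel area = 19.500 / 0.86 = 22.7 sq m.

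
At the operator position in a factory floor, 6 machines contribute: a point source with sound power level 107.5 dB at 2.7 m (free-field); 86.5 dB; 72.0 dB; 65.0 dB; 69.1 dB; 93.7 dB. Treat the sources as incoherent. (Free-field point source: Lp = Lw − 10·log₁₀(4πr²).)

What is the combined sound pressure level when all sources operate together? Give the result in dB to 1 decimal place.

Source at 2.7 m: Lp = 107.5 − 10·log₁₀(4π·2.7²) = 107.5 − 10·log₁₀(91.609) = 87.9 dB.
Sum in the linear (power) domain: Σ 10^(Lᵢ/10) = 10^(87.9/10) + 10^(86.5/10) + 10^(72.0/10) + 10^(65.0/10) + 10^(69.1/10) + 10^(93.7/10) = 3.435e+09.
L_total = 10·log₁₀(3.435e+09) = 95.4 dB.

95.4 dB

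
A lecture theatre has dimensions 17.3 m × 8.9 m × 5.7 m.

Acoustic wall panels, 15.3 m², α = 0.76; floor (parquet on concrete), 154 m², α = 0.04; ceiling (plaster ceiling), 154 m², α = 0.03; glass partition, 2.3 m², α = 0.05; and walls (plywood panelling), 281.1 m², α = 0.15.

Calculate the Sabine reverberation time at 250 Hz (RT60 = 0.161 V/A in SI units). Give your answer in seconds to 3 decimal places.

2.184 sec

Summing Sᵢαᵢ: 11.628 + 6.160 + 4.620 + 0.115 + 42.165 → A = 64.688 sabins.
V = 17.3·8.9·5.7 = 877.629 m³.
T = 0.161 V/A = 0.161·877.629/64.688 = 2.184 s.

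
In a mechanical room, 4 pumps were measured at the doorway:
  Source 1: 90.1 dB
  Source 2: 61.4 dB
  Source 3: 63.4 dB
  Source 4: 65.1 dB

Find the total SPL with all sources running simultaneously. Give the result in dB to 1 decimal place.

Σ 10^(Lᵢ/10) = 1.03e+09.
Combined level = 10 log₁₀(1.03e+09) = 90.1 dB.

90.1 dB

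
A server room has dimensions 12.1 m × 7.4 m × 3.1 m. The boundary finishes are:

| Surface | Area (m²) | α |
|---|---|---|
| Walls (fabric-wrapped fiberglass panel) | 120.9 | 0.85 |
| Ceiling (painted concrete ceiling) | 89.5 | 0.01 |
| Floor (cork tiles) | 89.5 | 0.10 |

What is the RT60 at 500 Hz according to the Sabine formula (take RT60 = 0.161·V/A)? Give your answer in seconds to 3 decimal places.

0.397 sec

Summing Sᵢαᵢ: 102.765 + 0.895 + 8.950 → A = 112.610 sabins.
Room volume: 277.574 m³.
Sabine: RT60 = 0.161 × 277.574 / 112.610 = 0.397 s.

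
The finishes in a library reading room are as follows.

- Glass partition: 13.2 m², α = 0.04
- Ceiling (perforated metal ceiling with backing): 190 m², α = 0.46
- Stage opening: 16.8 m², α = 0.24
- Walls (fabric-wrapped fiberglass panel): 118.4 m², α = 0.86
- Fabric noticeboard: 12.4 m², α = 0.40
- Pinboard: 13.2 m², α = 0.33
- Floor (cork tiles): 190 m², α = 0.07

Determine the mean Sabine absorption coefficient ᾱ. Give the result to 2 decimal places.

0.39

Total surface area S = 554.0 m².
Weighted sum Σ Sα = 216.400.
ᾱ = 216.400 / 554.0 = 0.39.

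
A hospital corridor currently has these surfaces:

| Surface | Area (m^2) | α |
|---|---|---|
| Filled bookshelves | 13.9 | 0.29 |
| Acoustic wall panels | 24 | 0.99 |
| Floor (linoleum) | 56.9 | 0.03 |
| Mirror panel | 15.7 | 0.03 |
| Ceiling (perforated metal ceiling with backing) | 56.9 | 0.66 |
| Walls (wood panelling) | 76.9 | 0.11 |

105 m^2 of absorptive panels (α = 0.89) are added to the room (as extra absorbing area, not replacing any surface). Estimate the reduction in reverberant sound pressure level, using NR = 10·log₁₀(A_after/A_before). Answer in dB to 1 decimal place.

3.5 dB

Summing Sᵢαᵢ: 4.031 + 23.760 + 1.707 + 0.471 + 37.554 + 8.459 → A_before = 75.982 sabins.
Added absorption = 105 × 0.89 = 93.450 sabins.
New total A_after = 169.432 sabins.
NR = 10·log₁₀(169.432/75.982) = 3.5 dB.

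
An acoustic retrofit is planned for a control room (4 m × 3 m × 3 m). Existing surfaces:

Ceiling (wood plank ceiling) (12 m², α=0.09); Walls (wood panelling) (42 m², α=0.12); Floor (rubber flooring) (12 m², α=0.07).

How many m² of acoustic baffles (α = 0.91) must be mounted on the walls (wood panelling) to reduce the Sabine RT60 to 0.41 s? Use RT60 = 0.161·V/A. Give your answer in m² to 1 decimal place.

9.1

A₁ = Σ Sᵢαᵢ = 12×0.09 + 42×0.12 + 12×0.07 = 6.960 sabins.
V = 36 m³. Target absorption A₂ = 0.161 × 36 / 0.41 = 14.137 sabins.
Absorption to add: 14.137 − 6.960 = 7.177 sabins.
Net gain per m²: Δα = 0.91 − 0.12 = 0.79.
Panel area = 7.177 / 0.79 = 9.1 m².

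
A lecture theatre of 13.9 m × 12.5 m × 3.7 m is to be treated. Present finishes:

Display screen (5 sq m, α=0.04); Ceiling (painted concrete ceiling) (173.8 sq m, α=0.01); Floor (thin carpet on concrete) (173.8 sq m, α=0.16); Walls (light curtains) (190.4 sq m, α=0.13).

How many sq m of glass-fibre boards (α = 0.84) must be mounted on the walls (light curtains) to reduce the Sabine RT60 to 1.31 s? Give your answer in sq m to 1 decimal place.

A₁ = Σ Sᵢαᵢ = 5*0.04 + 173.8*0.01 + 173.8*0.16 + 190.4*0.13 = 54.498 sabins.
Required A₂ = 0.161·642.875/1.31 = 79.010 sabins.
Absorption to add: 79.010 − 54.498 = 24.512 sabins.
Net gain per sq m: Δα = 0.84 − 0.13 = 0.71.
Panel area = 24.512 / 0.71 = 34.5 sq m.

34.5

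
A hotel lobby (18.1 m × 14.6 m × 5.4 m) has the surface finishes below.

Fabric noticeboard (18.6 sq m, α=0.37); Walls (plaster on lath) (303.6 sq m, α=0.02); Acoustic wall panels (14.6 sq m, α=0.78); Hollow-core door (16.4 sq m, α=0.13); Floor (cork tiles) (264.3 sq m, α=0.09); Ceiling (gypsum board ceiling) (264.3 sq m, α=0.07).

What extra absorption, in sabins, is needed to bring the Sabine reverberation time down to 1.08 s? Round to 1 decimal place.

Equivalent absorption area: A₁ = 18.6*0.37 + 303.6*0.02 + 14.6*0.78 + 16.4*0.13 + 264.3*0.09 + 264.3*0.07 = 68.762 sq m.
V = 1427.004 m³. Required absorption A₂ = 0.161 × 1427.004 / 1.08 = 212.729 sabins.
ΔA = A₂ − A₁ = 212.729 − 68.762 = 144.0 sabins.

144.0 sabins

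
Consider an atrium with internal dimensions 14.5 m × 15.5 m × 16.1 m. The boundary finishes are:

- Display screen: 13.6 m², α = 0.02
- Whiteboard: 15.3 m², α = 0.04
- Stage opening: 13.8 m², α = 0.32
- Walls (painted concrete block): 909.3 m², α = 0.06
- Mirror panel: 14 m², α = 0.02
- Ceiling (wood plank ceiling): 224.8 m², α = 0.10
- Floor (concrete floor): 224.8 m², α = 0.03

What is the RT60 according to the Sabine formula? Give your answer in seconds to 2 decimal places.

6.52 s

Equivalent absorption area: A = 13.6·0.02 + 15.3·0.04 + 13.8·0.32 + 909.3·0.06 + 14·0.02 + 224.8·0.10 + 224.8·0.03 = 89.362 m².
Volume V = 14.5 × 15.5 × 16.1 = 3618.475 m³.
T = 0.161 V/A = 0.161·3618.475/89.362 = 6.52 s.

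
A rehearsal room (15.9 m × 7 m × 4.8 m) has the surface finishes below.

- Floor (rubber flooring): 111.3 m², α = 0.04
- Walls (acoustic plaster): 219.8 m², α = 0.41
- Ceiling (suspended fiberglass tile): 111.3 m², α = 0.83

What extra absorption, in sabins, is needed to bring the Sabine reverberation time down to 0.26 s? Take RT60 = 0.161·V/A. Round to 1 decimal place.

143.9 sabins

Equivalent absorption area: A₁ = 111.3×0.04 + 219.8×0.41 + 111.3×0.83 = 186.949 m².
Target A₂ = 0.161·534.24/0.26 = 330.818 sabins (V = 534.24 m³).
ΔA = A₂ − A₁ = 330.818 − 186.949 = 143.9 sabins.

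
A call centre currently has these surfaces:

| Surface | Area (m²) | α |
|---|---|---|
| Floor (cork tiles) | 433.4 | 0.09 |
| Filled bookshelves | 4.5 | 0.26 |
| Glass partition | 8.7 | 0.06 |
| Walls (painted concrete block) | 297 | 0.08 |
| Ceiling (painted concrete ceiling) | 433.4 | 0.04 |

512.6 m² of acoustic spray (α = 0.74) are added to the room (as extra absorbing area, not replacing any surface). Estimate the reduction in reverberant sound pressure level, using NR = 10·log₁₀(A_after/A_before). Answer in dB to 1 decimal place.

7.5 dB

Summing Sᵢαᵢ: 39.006 + 1.170 + 0.522 + 23.760 + 17.336 → A_before = 81.794 sabins.
Treatment contributes 512.6·0.74 = 379.324 sabins.
A_after = 81.794 + 379.324 = 461.118 sabins.
Reduction = 10 log₁₀(A_after/A_before) = 10 log₁₀(5.6376) = 7.5 dB.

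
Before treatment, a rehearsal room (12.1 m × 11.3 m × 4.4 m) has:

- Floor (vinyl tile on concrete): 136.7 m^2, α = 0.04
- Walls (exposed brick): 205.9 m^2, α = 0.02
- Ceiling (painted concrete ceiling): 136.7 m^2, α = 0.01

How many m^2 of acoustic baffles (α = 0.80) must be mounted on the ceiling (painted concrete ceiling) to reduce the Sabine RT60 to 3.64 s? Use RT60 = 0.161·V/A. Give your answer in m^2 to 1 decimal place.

Summing Sᵢαᵢ: 5.468 + 4.118 + 1.367 → A₁ = 10.953 sabins.
V = 601.612 m³. Target absorption A₂ = 0.161 × 601.612 / 3.64 = 26.610 sabins.
ΔA needed = 26.610 − 10.953 = 15.657 sabins.
Net gain per m^2: Δα = 0.80 − 0.01 = 0.79.
Panel area = 15.657 / 0.79 = 19.8 m^2.

19.8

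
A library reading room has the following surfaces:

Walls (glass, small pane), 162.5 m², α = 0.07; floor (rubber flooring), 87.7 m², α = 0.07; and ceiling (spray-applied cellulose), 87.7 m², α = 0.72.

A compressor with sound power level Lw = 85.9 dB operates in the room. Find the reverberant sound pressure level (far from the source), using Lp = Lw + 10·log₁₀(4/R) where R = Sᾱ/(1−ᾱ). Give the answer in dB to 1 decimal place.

71.7 dB

Σ(Sᵢαᵢ) = 162.5×0.07 + 87.7×0.07 + 87.7×0.72 = 80.658; total area S = 337.9 m².
ᾱ = 0.2387, so room constant R = A/(1−ᾱ) = 105.948 m².
Lp = Lw + 10 log₁₀(4/R) = 85.9 -14.23 = 71.7 dB.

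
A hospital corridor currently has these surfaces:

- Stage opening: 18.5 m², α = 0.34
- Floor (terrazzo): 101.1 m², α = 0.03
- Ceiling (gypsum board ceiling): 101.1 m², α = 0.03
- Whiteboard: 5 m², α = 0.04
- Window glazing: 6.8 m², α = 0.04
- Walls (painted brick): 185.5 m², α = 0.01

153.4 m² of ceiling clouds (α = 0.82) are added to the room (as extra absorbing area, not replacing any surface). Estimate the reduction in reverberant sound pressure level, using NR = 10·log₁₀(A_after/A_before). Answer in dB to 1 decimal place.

9.8 dB

Summing Sᵢαᵢ: 6.290 + 3.033 + 3.033 + 0.200 + 0.272 + 1.855 → A_before = 14.683 sabins.
Treatment contributes 153.4·0.82 = 125.788 sabins.
A_after = 14.683 + 125.788 = 140.471 sabins.
Reduction = 10 log₁₀(A_after/A_before) = 10 log₁₀(9.5669) = 9.8 dB.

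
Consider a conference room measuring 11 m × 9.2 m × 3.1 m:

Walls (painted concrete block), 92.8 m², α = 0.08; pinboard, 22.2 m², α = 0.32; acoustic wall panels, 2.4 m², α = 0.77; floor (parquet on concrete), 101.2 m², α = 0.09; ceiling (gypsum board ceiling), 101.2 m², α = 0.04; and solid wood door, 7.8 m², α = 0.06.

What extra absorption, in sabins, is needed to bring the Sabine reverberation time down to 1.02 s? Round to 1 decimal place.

Summing Sᵢαᵢ: 7.424 + 7.104 + 1.848 + 9.108 + 4.048 + 0.468 → A₁ = 30.000 sabins.
Target A₂ = 0.161·313.72/1.02 = 49.519 sabins (V = 313.72 m³).
Additional absorption ΔA = 49.519 − 30.000 = 19.5 sabins.

19.5 sabins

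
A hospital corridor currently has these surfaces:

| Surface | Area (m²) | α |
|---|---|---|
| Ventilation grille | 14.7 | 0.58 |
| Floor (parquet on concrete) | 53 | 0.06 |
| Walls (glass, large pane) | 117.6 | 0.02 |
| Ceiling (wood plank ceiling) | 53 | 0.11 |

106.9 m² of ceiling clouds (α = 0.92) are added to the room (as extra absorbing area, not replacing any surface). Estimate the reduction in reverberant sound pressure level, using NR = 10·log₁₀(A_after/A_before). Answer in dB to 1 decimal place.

A_before = Σ Sᵢαᵢ = 14.7*0.58 + 53*0.06 + 117.6*0.02 + 53*0.11 = 19.888 sabins.
Added absorption = 106.9 × 0.92 = 98.348 sabins.
A_after = 19.888 + 98.348 = 118.236 sabins.
Reduction = 10 log₁₀(A_after/A_before) = 10 log₁₀(5.9451) = 7.7 dB.

7.7 dB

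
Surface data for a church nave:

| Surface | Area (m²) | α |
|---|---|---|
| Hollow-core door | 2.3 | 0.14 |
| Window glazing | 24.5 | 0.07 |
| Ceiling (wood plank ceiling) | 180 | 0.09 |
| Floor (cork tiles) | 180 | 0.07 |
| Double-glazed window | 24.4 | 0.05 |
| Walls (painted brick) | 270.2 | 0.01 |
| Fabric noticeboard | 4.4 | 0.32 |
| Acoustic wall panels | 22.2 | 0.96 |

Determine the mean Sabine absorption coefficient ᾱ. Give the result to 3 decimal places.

Total surface area S = 708.0 m².
A = 2.3·0.14 + 24.5·0.07 + 180·0.09 + 180·0.07 + 24.4·0.05 + 270.2·0.01 + 4.4·0.32 + 22.2·0.96 = 57.479 sabins.
ᾱ = A/S = 0.081.

0.081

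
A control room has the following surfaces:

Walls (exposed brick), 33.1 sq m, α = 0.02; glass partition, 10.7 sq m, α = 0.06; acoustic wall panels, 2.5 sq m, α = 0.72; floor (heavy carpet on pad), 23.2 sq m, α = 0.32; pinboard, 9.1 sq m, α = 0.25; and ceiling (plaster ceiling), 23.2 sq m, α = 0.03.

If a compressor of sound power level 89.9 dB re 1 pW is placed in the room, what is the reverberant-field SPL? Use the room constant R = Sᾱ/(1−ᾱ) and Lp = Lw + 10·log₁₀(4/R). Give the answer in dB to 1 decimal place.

Σ(Sᵢαᵢ) = 33.1×0.02 + 10.7×0.06 + 2.5×0.72 + 23.2×0.32 + 9.1×0.25 + 23.2×0.03 = 13.499; total area S = 101.8 sq m.
ᾱ = 13.499/101.8 = 0.1326; R = Sᾱ/(1−ᾱ) = 13.499/(1−0.1326) = 15.563 sq m.
Lp = Lw + 10 log₁₀(4/R) = 89.9 -5.90 = 84.0 dB.

84.0 dB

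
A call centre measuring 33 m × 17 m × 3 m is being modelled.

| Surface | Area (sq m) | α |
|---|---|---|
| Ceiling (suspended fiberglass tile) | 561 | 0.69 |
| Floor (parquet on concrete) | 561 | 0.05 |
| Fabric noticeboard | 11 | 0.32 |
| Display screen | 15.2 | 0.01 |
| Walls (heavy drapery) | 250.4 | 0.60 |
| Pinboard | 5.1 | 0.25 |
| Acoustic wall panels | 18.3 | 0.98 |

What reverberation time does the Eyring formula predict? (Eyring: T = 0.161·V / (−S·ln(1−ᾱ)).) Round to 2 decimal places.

0.36 s

S = Σ Sᵢ = 1422.0 sq m.
Absorption A = 561×0.69 + 561×0.05 + 11×0.32 + 15.2×0.01 + 250.4×0.60 + 5.1×0.25 + 18.3×0.98 = 588.261 sabins.
ᾱ = 588.261 / 1422.0 = 0.4137.
Eyring denominator: −S ln(1−ᾱ) = 759.239.
V = 33 × 17 × 3 = 1683 m³.
T = 0.161·V/[−S·ln(1−ᾱ)] = 0.161·1683/759.239 = 0.36 s.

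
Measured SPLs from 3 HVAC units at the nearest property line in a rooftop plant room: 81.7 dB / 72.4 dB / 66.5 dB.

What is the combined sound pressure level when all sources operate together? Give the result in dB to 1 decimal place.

Sum in the linear (power) domain: Σ 10^(Lᵢ/10) = 10^(81.7/10) + 10^(72.4/10) + 10^(66.5/10) = 1.698e+08.
Back to dB: 10·log₁₀ Σ = 82.3 dB.

82.3 dB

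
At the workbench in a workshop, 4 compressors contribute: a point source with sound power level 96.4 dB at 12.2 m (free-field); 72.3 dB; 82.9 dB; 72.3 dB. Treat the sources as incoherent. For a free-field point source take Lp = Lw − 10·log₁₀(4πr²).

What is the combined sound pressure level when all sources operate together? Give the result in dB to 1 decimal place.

83.6 dB

Source at 12.2 m: Lp = 96.4 − 10·log₁₀(4π·12.2²) = 96.4 − 10·log₁₀(1870.379) = 63.7 dB.
Σ 10^(Lᵢ/10) = 2.313e+08.
Back to dB: 10·log₁₀ Σ = 83.6 dB.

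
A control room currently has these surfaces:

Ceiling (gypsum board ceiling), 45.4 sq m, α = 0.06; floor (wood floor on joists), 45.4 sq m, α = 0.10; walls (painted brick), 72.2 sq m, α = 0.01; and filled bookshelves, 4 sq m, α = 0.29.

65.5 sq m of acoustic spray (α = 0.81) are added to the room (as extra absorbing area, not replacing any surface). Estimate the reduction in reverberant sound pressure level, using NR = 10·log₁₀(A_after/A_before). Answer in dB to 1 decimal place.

A_before = Σ Sᵢαᵢ = 45.4×0.06 + 45.4×0.10 + 72.2×0.01 + 4×0.29 = 9.146 sabins.
Treatment contributes 65.5·0.81 = 53.055 sabins.
New total A_after = 62.201 sabins.
NR = 10·log₁₀(62.201/9.146) = 8.3 dB.

8.3 dB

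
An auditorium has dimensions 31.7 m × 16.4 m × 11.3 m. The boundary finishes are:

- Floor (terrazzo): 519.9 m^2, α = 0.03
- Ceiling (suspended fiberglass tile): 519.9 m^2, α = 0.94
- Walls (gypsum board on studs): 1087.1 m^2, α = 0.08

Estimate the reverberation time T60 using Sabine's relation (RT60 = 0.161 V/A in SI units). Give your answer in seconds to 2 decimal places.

1.60 sec

A = Σ Sᵢαᵢ = 519.9×0.03 + 519.9×0.94 + 1087.1×0.08 = 591.271 sabins.
Room volume: 5874.644 m³.
Sabine: RT60 = 0.161 × 5874.644 / 591.271 = 1.60 s.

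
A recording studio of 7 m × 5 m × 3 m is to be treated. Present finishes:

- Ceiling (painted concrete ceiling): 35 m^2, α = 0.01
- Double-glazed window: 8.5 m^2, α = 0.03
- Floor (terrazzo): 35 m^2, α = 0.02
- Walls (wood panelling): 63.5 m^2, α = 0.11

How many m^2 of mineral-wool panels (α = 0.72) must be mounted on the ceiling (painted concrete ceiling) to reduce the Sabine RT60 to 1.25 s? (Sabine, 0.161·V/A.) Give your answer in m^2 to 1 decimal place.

7.4

A₁ = Σ Sᵢαᵢ = 35×0.01 + 8.5×0.03 + 35×0.02 + 63.5×0.11 = 8.290 sabins.
Required A₂ = 0.161·105/1.25 = 13.524 sabins.
ΔA needed = 13.524 − 8.290 = 5.234 sabins.
Each m^2 of panel replacing the ceiling (painted concrete ceiling) adds (0.72 − 0.01) = 0.71 sabins.
Panel area = 5.234 / 0.71 = 7.4 m^2.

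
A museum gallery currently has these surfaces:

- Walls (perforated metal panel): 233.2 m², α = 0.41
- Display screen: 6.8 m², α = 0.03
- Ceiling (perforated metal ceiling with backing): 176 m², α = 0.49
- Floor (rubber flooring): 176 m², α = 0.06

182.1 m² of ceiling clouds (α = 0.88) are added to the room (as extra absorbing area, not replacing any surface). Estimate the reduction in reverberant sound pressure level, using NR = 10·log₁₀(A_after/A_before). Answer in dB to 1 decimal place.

2.6 dB

Summing Sᵢαᵢ: 95.612 + 0.204 + 86.240 + 10.560 → A_before = 192.616 sabins.
Treatment contributes 182.1·0.88 = 160.248 sabins.
A_after = 192.616 + 160.248 = 352.864 sabins.
NR = 10·log₁₀(352.864/192.616) = 2.6 dB.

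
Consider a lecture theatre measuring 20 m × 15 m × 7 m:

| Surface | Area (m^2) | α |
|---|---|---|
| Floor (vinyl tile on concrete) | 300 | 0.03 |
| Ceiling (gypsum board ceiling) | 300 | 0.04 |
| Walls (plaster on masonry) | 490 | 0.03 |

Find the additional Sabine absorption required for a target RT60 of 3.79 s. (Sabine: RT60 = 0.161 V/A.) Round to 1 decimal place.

Total absorption A₁ = 300·0.03 + 300·0.04 + 490·0.03
  = 9.000 + 12.000 + 14.700 = 35.700 m^2 sabins.
Target A₂ = 0.161·2100/3.79 = 89.208 sabins (V = 2100 m³).
Shortfall: 89.208 − 35.700 = 53.5 sabins.

53.5 sabins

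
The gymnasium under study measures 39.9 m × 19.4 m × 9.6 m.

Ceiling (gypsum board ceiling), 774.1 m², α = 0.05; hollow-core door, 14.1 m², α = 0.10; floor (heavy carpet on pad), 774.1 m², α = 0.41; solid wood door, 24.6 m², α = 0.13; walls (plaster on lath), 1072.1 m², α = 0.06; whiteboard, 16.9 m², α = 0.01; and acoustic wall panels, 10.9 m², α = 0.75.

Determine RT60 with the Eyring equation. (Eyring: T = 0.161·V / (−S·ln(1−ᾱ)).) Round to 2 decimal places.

2.53 s

Total surface area S = 774.1 + 14.1 + 774.1 + 24.6 + 1072.1 + 16.9 + 10.9 = 2686.8 m².
Absorption A = 774.1·0.05 + 14.1·0.10 + 774.1·0.41 + 24.6·0.13 + 1072.1·0.06 + 16.9·0.01 + 10.9·0.75 = 433.364 sabins.
ᾱ = 433.364 / 2686.8 = 0.1613.
Eyring denominator: −S ln(1−ᾱ) = 472.614.
V = 39.9 × 19.4 × 9.6 = 7430.976 m³.
T = 0.161·V/[−S·ln(1−ᾱ)] = 0.161·7430.976/472.614 = 2.53 s.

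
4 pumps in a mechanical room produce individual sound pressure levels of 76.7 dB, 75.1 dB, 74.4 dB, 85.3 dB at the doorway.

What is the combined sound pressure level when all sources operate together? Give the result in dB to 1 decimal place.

Sum in the linear (power) domain: Σ 10^(Lᵢ/10) = 10^(76.7/10) + 10^(75.1/10) + 10^(74.4/10) + 10^(85.3/10) = 4.455e+08.
L_total = 10·log₁₀(4.455e+08) = 86.5 dB.

86.5 dB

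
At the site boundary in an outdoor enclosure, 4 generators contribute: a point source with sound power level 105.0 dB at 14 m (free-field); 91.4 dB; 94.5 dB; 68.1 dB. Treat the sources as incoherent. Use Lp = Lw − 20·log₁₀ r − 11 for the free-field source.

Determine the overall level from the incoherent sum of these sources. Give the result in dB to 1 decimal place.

Source at 14 m: Lp = 105.0 − 20·log₁₀(14) − 11 = 71.1 dB.
Sum in the linear (power) domain: Σ 10^(Lᵢ/10) = 10^(71.1/10) + 10^(91.4/10) + 10^(94.5/10) + 10^(68.1/10) = 4.218e+09.
Combined level = 10 log₁₀(4.218e+09) = 96.3 dB.

96.3 dB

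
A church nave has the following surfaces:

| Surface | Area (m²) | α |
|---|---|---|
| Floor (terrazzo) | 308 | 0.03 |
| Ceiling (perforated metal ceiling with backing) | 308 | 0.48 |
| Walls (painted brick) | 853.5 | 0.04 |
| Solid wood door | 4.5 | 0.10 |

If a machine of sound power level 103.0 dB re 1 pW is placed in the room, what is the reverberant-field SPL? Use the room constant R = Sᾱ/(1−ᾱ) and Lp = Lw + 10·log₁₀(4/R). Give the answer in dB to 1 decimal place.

85.6 dB

A = 191.670 sabins; S = 1474.0 m².
ᾱ = 0.1300, so room constant R = A/(1−ᾱ) = 220.310 m².
Lp = 103.0 + 10·log₁₀(4/220.310) = 103.0 + (-17.41) = 85.6 dB.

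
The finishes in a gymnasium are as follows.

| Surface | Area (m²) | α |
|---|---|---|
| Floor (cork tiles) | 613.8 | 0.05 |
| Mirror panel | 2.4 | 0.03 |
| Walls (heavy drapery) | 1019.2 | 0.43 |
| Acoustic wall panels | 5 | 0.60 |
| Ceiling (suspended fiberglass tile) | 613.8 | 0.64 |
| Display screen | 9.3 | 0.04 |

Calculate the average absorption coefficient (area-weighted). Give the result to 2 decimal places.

0.38

Total surface area S = 2263.5 m².
A = 613.8·0.05 + 2.4·0.03 + 1019.2·0.43 + 5·0.60 + 613.8·0.64 + 9.3·0.04 = 865.222 sabins.
ᾱ = 865.222 / 2263.5 = 0.38.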